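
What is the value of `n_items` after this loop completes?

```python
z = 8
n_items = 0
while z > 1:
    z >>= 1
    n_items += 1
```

Count right shifts until 1
`n_items` takes the values: 0 → 1 → 2 → 3

Answer: 3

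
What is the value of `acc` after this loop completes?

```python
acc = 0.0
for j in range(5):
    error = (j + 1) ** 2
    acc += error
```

Sum of squared losses 1² + 2² + ... + 5²
`acc` takes the values: 0.0 → 1.0 → 5.0 → 14.0 → 30.0 → 55.0

Answer: 55.0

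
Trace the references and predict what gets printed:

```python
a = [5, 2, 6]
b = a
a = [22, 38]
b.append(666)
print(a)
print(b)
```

Key concept: rebinding vs mutation: a is rebound to a new list, b still points at the original.
Step by step:
`a = [5, 2, 6]` → a = [5, 2, 6]
`b = a` → b = [5, 2, 6] (same object as a)
`a = [22, 38]` → a = [22, 38]
`b.append(666)` → b = [5, 2, 6, 666]
`print(a)` → prints [22, 38]
`print(b)` → prints [5, 2, 6, 666]

Answer:
[22, 38]
[5, 2, 6, 666]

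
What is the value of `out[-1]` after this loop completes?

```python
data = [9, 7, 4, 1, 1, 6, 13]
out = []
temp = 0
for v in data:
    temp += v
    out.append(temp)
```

Cumulative sum ends at 41
`out` takes the values: [] → [9] → [9, 16] → [9, 16, 20] → [9, 16, 20, 21] → [9, 16, 20, 21, 22] → [9, 16, 20, 21, 22, 28] → [9, 16, 20, 21, 22, 28, 41]
So `out[-1]` = 41

Answer: 41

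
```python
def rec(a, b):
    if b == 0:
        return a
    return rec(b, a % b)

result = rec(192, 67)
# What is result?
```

rec(192, 67) -> rec(67, 58) -> rec(58, 9) -> rec(9, 4) -> rec(4, 1) -> rec(1, 0) -> 1

Answer: 1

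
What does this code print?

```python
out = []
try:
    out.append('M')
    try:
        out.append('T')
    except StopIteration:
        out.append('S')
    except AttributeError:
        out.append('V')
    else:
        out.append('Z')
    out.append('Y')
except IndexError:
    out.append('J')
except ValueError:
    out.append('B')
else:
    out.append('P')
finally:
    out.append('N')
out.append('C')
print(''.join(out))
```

Execution trace: 'M' (try body) → 'T' (inner try body, no exception) → 'Z' (inner else) → 'Y' (try body, no exception) → 'P' (else) → 'N' (finally) → 'C' (after the try/except). Output: MTZYPNC

Answer: MTZYPNC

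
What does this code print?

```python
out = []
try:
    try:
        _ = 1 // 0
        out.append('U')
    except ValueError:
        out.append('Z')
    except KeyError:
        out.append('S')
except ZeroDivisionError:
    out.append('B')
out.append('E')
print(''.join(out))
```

Execution trace: 'B' (outer except ZeroDivisionError) → 'E' (after the try/except). Output: BE

Answer: BE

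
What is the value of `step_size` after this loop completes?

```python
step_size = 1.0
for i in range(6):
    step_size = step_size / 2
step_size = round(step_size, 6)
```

Halving LR 6 times: 1 / 2^6
`step_size` takes the values: 1.0 → 0.5 → 0.25 → 0.125 → 0.0625 → 0.03125 → 0.015625

Answer: 0.015625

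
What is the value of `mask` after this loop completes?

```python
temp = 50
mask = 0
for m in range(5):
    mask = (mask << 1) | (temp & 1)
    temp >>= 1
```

Reverse lowest 5 bits of 50
`mask` takes the values: 0 → 1 → 2 → 4 → 9

Answer: 9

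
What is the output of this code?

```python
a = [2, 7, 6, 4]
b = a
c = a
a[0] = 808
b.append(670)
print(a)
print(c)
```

Key concept: multiple aliases.
Step by step:
`a = [2, 7, 6, 4]` → a = [2, 7, 6, 4]
`b = a` → b = [2, 7, 6, 4] (same object as a)
`c = a` → c = [2, 7, 6, 4] (same object as a, b)
`a[0] = 808` → a = [808, 7, 6, 4] (same object as b, c); b = [808, 7, 6, 4] (same object as a, c); c = [808, 7, 6, 4] (same object as a, b)
`b.append(670)` → a = [808, 7, 6, 4, 670] (same object as b, c); b = [808, 7, 6, 4, 670] (same object as a, c); c = [808, 7, 6, 4, 670] (same object as a, b)
`print(a)` → prints [808, 7, 6, 4, 670]
`print(c)` → prints [808, 7, 6, 4, 670]

Answer:
[808, 7, 6, 4, 670]
[808, 7, 6, 4, 670]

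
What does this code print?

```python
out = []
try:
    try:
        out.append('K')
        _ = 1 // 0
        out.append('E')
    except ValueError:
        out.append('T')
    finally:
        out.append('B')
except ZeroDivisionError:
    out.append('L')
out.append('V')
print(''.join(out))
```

Execution trace: 'K' (try body) → 'B' (finally) → 'L' (outer except ZeroDivisionError) → 'V' (after the try/except). Output: KBLV

Answer: KBLV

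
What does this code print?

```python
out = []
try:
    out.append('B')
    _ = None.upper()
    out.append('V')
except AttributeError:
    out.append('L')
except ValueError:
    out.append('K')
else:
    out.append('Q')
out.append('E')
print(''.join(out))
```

Execution trace: 'B' (try body) → 'L' (except AttributeError) → 'E' (after the try/except). Output: BLE

Answer: BLE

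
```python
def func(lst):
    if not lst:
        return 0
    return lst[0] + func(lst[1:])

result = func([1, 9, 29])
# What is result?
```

1 + 9 + 29 + 0 = 39

Answer: 39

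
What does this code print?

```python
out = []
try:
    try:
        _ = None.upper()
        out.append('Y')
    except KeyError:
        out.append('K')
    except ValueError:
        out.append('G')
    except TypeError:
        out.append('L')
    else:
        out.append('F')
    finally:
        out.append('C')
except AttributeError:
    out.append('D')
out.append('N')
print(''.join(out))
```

Execution trace: 'C' (inner finally) → 'D' (outer except AttributeError) → 'N' (after the try/except). Output: CDN

Answer: CDN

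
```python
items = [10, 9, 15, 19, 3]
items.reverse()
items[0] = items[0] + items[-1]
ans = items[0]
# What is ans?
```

Trace:
`items = [10, 9, 15, 19, 3]` → items = [10, 9, 15, 19, 3]
`items.reverse()` → items = [3, 19, 15, 9, 10]
`items[0] = items[0] + items[-1]` → items = [13, 19, 15, 9, 10]
`ans = items[0]` → ans = 13
So ans = 13

Answer: 13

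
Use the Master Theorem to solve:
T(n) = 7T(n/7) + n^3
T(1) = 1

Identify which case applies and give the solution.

a=7, b=7, f(n)=n^3. log_7(7) = 1. Since c=3 > 1 and the regularity condition holds (7(n/7)^3 = (7/7^3)n^3 with 7/7^3 < 1), Case 3 applies: T(n) = Θ(f(n)) = O(n^3).

Answer: O(n^3) - Case 3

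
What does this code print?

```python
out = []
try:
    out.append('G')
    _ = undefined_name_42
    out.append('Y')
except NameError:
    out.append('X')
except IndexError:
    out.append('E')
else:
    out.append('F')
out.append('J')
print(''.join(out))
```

Execution trace: 'G' (try body) → 'X' (except NameError) → 'J' (after the try/except). Output: GXJ

Answer: GXJ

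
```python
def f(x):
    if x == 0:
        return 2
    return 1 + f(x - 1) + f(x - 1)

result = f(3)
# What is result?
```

f(x) = 1 + 2·f(x-1), f(0)=2. Closed form: (2+1)·2^3 - 1 = 23.

Answer: 23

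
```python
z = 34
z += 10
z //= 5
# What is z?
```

Trace:
`z = 34` → z = 34
`z += 10` → z = 44
`z //= 5` → z = 8
So z = 8

Answer: 8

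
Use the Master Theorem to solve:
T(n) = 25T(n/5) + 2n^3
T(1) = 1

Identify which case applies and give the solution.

a=25, b=5, f(n)=2n^3. log_5(25) = 2. Since c=3 > 2 and the regularity condition holds (25(n/5)^3 = (25/5^3)n^3 with 25/5^3 < 1), Case 3 applies: T(n) = Θ(f(n)) = O(n^3).

Answer: O(n^3) - Case 3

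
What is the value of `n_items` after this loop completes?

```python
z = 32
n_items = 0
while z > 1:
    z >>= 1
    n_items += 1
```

Count right shifts until 1
`n_items` takes the values: 0 → 1 → 2 → 3 → 4 → 5

Answer: 5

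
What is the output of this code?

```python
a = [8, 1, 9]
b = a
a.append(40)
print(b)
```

Key concept: basic list aliasing.
Step by step:
`a = [8, 1, 9]` → a = [8, 1, 9]
`b = a` → b = [8, 1, 9] (same object as a)
`a.append(40)` → a = [8, 1, 9, 40] (same object as b); b = [8, 1, 9, 40] (same object as a)
`print(b)` → prints [8, 1, 9, 40]

Answer: [8, 1, 9, 40]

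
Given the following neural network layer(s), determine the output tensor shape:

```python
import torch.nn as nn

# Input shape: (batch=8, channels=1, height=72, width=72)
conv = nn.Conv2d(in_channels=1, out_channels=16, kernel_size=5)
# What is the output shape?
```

Input: (8, 1, 72, 72) -> Output: (8, 16, 68, 68)

Answer: (8, 16, 68, 68)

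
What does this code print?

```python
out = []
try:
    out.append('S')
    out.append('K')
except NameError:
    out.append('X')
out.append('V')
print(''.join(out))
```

Execution trace: 'S' (try body) → 'K' (try body, no exception) → 'V' (after the try/except). Output: SKV

Answer: SKV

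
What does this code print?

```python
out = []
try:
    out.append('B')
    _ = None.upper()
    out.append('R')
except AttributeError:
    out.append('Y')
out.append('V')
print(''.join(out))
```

Execution trace: 'B' (try body) → 'Y' (except AttributeError) → 'V' (after the try/except). Output: BYV

Answer: BYV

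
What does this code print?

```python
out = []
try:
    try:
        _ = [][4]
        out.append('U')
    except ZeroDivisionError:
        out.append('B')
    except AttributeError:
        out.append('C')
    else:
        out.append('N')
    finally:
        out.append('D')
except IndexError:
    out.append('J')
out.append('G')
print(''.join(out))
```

Execution trace: 'D' (finally) → 'J' (outer except IndexError) → 'G' (after the try/except). Output: DJG

Answer: DJG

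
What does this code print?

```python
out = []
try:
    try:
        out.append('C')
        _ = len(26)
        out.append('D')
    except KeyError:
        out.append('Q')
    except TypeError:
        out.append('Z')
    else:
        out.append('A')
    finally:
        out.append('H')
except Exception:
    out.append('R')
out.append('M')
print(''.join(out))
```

Execution trace: 'C' (inner try body) → 'Z' (inner except TypeError) → 'H' (inner finally) → 'M' (after the try/except). Output: CZHM

Answer: CZHM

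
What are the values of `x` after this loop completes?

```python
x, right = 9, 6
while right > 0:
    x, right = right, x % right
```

GCD of 9 and 6
`x` takes the values: 9 → 6 → 3

Answer: 3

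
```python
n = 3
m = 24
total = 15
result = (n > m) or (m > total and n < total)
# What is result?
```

Trace:
`n = 3` → n = 3
`m = 24` → m = 24
`total = 15` → total = 15
`result = (n > m) or (m > total and n < total)` → result = True
So result = True

Answer: True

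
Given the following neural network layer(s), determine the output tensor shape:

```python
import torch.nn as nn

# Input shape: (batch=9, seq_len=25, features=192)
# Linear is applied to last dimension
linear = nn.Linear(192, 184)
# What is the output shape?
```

Input: (9, 25, 192) -> Output: (9, 25, 184)

Answer: (9, 25, 184)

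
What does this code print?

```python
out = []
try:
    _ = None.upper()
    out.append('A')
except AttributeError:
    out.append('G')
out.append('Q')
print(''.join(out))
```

Execution trace: 'G' (except AttributeError) → 'Q' (after the try/except). Output: GQ

Answer: GQ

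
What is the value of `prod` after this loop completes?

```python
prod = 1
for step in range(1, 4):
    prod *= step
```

3! = 6
`prod` takes the values: 1 → 2 → 6

Answer: 6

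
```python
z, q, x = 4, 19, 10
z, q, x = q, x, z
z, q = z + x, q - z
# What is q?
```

Trace:
`z, q, x = 4, 19, 10` → z = 4; q = 19; x = 10
`z, q, x = q, x, z` → z = 19; q = 10; x = 4
`z, q = z + x, q - z` → z = 23; q = -9
So q = -9

Answer: -9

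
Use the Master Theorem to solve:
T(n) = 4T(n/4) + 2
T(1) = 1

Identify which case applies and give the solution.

a=4, b=4, f(n)=2. log_4(4) = 1. Since c=0 < 1, Case 1 applies: T(n) = Θ(n^log_b(a)) = O(n).

Answer: O(n) - Case 1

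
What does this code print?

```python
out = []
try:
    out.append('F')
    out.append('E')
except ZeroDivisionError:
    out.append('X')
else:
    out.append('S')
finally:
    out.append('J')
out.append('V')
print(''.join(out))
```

Execution trace: 'F' (try body) → 'E' (try body, no exception) → 'S' (else) → 'J' (finally) → 'V' (after the try/except). Output: FESJV

Answer: FESJV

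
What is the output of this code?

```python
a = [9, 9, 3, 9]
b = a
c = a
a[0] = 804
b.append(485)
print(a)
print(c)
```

Key concept: multiple aliases.
Step by step:
`a = [9, 9, 3, 9]` → a = [9, 9, 3, 9]
`b = a` → b = [9, 9, 3, 9] (same object as a)
`c = a` → c = [9, 9, 3, 9] (same object as a, b)
`a[0] = 804` → a = [804, 9, 3, 9] (same object as b, c); b = [804, 9, 3, 9] (same object as a, c); c = [804, 9, 3, 9] (same object as a, b)
`b.append(485)` → a = [804, 9, 3, 9, 485] (same object as b, c); b = [804, 9, 3, 9, 485] (same object as a, c); c = [804, 9, 3, 9, 485] (same object as a, b)
`print(a)` → prints [804, 9, 3, 9, 485]
`print(c)` → prints [804, 9, 3, 9, 485]

Answer:
[804, 9, 3, 9, 485]
[804, 9, 3, 9, 485]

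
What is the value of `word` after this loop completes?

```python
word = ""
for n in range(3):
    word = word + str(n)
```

Concatenate digits 0 to 2
`word` takes the values: "" → "0" → "01" → "012"

Answer: "012"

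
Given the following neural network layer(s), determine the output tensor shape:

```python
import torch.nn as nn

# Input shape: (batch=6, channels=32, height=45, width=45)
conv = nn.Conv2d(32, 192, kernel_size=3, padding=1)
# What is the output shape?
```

Input: (6, 32, 45, 45) -> Output: (6, 192, 45, 45)

Answer: (6, 192, 45, 45)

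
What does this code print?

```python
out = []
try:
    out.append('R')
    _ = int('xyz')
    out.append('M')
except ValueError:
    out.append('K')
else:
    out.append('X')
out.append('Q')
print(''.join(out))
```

Execution trace: 'R' (try body) → 'K' (except ValueError) → 'Q' (after the try/except). Output: RKQ

Answer: RKQ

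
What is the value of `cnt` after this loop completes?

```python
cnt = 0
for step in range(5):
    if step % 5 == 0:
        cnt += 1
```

Count numbers divisible by 5 in range(5)
`cnt` takes the values: 0 → 1

Answer: 1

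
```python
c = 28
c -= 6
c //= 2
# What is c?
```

Trace:
`c = 28` → c = 28
`c -= 6` → c = 22
`c //= 2` → c = 11
So c = 11

Answer: 11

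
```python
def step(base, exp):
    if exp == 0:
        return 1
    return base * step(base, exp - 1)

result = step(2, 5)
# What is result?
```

step(2, 5) = 2 * 2 * 2 * 2 * 2 = 32

Answer: 32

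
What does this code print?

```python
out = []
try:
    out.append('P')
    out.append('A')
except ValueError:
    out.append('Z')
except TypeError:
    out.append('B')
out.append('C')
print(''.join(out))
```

Execution trace: 'P' (try body) → 'A' (try body, no exception) → 'C' (after the try/except). Output: PAC

Answer: PAC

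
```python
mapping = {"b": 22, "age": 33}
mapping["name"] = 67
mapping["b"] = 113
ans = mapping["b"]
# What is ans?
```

Trace:
`mapping = {"b": 22, "age": 33}` → mapping = {'b': 22, 'age': 33}
`mapping["name"] = 67` → mapping = {'b': 22, 'age': 33, 'name': 67}
`mapping["b"] = 113` → mapping = {'b': 113, 'age': 33, 'name': 67}
`ans = mapping["b"]` → ans = 113
So ans = 113

Answer: 113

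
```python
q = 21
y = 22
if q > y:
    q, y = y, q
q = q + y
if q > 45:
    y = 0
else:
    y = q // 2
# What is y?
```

Trace:
`q = 21` → q = 21
`y = 22` → y = 22
`if q > y: ...` → q > y is False → no variable changes
`q = q + y` → q = 43
`if q > 45: ...` → q > 45 is False, take else branch → y = 21
So y = 21

Answer: 21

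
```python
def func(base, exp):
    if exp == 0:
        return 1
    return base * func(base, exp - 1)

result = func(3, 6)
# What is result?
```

func(3, 6) = 3 * 3 * 3 * 3 * 3 * 3 = 729

Answer: 729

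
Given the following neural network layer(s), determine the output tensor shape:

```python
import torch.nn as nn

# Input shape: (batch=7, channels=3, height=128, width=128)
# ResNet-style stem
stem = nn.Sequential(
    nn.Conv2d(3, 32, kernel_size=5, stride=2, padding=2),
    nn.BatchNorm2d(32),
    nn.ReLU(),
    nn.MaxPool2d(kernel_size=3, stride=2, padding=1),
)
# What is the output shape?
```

Input: (7, 3, 128, 128) -> after Conv2d 5x5 stride=2: (7, 32, 64, 64) -> Output: (7, 32, 32, 32)

Answer: (7, 32, 32, 32)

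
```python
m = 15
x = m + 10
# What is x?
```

Trace:
`m = 15` → m = 15
`x = m + 10` → x = 25
So x = 25

Answer: 25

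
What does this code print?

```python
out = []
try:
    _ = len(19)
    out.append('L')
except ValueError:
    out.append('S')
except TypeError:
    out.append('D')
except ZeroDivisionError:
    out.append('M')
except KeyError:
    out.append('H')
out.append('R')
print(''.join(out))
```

Execution trace: 'D' (except TypeError) → 'R' (after the try/except). Output: DR

Answer: DR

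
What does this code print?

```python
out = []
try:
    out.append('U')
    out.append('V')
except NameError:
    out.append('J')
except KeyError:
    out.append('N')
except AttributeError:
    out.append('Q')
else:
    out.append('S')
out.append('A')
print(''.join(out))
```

Execution trace: 'U' (try body) → 'V' (try body, no exception) → 'S' (else) → 'A' (after the try/except). Output: UVSA

Answer: UVSA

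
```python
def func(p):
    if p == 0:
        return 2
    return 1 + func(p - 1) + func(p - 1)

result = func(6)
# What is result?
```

func(p) = 1 + 2·func(p-1), func(0)=2. Closed form: (2+1)·2^6 - 1 = 191.

Answer: 191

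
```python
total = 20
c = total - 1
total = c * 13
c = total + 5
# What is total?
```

Trace:
`total = 20` → total = 20
`c = total - 1` → c = 19
`total = c * 13` → total = 247
`c = total + 5` → c = 252
So total = 247

Answer: 247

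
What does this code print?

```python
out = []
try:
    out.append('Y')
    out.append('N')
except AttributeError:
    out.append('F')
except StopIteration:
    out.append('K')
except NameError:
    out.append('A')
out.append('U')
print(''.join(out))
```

Execution trace: 'Y' (try body) → 'N' (try body, no exception) → 'U' (after the try/except). Output: YNU

Answer: YNU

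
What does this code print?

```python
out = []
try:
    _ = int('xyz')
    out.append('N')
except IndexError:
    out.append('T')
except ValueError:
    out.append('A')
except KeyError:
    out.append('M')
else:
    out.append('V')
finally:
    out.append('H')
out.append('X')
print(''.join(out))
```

Execution trace: 'A' (except ValueError) → 'H' (finally) → 'X' (after the try/except). Output: AHX

Answer: AHX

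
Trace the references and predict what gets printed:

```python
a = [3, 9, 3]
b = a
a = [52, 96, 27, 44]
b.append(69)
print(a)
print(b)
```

Key concept: rebinding vs mutation: a is rebound to a new list, b still points at the original.
Step by step:
`a = [3, 9, 3]` → a = [3, 9, 3]
`b = a` → b = [3, 9, 3] (same object as a)
`a = [52, 96, 27, 44]` → a = [52, 96, 27, 44]
`b.append(69)` → b = [3, 9, 3, 69]
`print(a)` → prints [52, 96, 27, 44]
`print(b)` → prints [3, 9, 3, 69]

Answer:
[52, 96, 27, 44]
[3, 9, 3, 69]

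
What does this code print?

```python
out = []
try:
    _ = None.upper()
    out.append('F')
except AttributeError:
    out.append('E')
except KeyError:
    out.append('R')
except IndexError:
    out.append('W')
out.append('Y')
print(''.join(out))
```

Execution trace: 'E' (except AttributeError) → 'Y' (after the try/except). Output: EY

Answer: EY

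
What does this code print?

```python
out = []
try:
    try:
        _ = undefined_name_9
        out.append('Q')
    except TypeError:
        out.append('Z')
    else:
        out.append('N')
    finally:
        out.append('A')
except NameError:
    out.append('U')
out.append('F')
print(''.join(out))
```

Execution trace: 'A' (finally) → 'U' (outer except NameError) → 'F' (after the try/except). Output: AUF

Answer: AUF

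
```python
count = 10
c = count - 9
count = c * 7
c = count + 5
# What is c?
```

Trace:
`count = 10` → count = 10
`c = count - 9` → c = 1
`count = c * 7` → count = 7
`c = count + 5` → c = 12
So c = 12

Answer: 12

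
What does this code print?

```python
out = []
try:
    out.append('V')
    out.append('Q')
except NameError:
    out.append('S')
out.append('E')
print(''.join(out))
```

Execution trace: 'V' (try body) → 'Q' (try body, no exception) → 'E' (after the try/except). Output: VQE

Answer: VQE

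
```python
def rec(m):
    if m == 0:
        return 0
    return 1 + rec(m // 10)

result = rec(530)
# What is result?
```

Count of digits of 530: 3

Answer: 3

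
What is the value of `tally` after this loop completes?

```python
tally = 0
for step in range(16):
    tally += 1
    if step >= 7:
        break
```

Loop breaks when step reaches 7, tally is 8
`tally` takes the values: 0 → 1 → 2 → 3 → 4 → 5 → 6 → 7 → 8

Answer: 8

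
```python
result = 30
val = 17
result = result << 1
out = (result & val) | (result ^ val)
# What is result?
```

Trace:
`result = 30` → result = 30
`val = 17` → val = 17
`result = result << 1` → result = 60
`out = (result & val) | (result ^ val)` → out = 61
So result = 60

Answer: 60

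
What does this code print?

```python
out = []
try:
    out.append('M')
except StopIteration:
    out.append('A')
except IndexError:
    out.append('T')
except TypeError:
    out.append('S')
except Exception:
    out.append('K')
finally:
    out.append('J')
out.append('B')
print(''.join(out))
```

Execution trace: 'M' (try body, no exception) → 'J' (finally) → 'B' (after the try/except). Output: MJB

Answer: MJB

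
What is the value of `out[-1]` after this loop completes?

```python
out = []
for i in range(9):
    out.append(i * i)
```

Last element of squares 0 to 8
`out` takes the values: [] → [0] → [0, 1] → [0, 1, 4] → [0, 1, 4, 9] → [0, 1, 4, 9, 16] → [0, 1, 4, 9, 16, 25] → [0, 1, 4, 9, 16, 25, 36] → [0, 1, 4, 9, 16, 25, 36, 49] → [0, 1, 4, 9, 16, 25, 36, 49, 64]
So `out[-1]` = 64

Answer: 64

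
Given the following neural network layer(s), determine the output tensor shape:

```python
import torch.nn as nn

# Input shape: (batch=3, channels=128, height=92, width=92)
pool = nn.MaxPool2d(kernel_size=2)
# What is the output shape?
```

Input: (3, 128, 92, 92) -> Output: (3, 128, 46, 46)

Answer: (3, 128, 46, 46)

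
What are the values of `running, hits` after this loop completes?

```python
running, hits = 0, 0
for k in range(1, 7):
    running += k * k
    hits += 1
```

Sum of squares and count
`running, hits` takes the values: (0, 0) → (1, 0) → (1, 1) → (5, 1) → (5, 2) → (14, 2) → (14, 3) → (30, 3) → (30, 4) → (55, 4) → (55, 5) → (91, 5) → (91, 6)

Answer: 91, 6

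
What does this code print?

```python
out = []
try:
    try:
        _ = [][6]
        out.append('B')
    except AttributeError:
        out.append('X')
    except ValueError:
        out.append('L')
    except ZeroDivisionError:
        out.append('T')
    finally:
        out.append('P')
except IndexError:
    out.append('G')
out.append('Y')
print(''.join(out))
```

Execution trace: 'P' (finally) → 'G' (outer except IndexError) → 'Y' (after the try/except). Output: PGY

Answer: PGY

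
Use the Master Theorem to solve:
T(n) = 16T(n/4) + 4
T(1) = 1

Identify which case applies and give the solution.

a=16, b=4, f(n)=4. log_4(16) = 2. Since c=0 < 2, Case 1 applies: T(n) = Θ(n^log_b(a)) = O(n^2).

Answer: O(n^2) - Case 1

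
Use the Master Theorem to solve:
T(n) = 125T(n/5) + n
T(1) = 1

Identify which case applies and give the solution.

a=125, b=5, f(n)=n. log_5(125) = 3. Since c=1 < 3, Case 1 applies: T(n) = Θ(n^log_b(a)) = O(n^3).

Answer: O(n^3) - Case 1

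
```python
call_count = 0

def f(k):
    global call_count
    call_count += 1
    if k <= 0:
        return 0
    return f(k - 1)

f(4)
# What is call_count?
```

Linear recursion stepping by 1: 5 calls from k=4 down to ≤0.

Answer: 5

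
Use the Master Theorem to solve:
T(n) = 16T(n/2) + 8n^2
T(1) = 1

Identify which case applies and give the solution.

a=16, b=2, f(n)=8n^2. log_2(16) = 4. Since c=2 < 4, Case 1 applies: T(n) = Θ(n^log_b(a)) = O(n^4).

Answer: O(n^4) - Case 1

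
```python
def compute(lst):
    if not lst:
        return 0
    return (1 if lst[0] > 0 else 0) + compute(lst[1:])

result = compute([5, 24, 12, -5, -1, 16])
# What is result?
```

Count of positive elements in [5, 24, 12, -5, -1, 16] = 4

Answer: 4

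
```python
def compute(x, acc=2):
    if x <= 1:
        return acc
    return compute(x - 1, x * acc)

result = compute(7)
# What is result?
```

Accumulator trace (n, acc): (7, 2) -> (6, 14) -> (5, 84) -> (4, 420) -> (3, 1680) -> (2, 5040) -> (1, 10080) -> return 10080

Answer: 10080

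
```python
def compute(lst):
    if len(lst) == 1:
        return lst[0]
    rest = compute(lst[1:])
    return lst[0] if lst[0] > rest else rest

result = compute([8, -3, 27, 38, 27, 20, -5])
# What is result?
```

Recursive max over [8, -3, 27, 38, 27, 20, -5] = 38

Answer: 38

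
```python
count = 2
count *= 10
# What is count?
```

Trace:
`count = 2` → count = 2
`count *= 10` → count = 20
So count = 20

Answer: 20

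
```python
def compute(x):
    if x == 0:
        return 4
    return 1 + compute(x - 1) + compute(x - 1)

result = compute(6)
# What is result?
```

compute(x) = 1 + 2·compute(x-1), compute(0)=4. Closed form: (4+1)·2^6 - 1 = 319.

Answer: 319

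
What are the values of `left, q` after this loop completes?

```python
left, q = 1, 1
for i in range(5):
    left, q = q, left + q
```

Fibonacci: after 5 iterations
`left, q` takes the values: (1, 1) → (1, 2) → (2, 3) → (3, 5) → (5, 8) → (8, 13)

Answer: 8, 13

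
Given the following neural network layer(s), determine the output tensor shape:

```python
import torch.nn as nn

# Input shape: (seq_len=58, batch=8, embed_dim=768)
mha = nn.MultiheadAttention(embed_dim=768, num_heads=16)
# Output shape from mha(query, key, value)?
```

Input: (58, 8, 768) -> Output: (58, 8, 768)

Answer: (58, 8, 768)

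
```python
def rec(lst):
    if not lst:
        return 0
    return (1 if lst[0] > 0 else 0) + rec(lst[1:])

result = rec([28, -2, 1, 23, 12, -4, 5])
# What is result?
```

Count of positive elements in [28, -2, 1, 23, 12, -4, 5] = 5

Answer: 5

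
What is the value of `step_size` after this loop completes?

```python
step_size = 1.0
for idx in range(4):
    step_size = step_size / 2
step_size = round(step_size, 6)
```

Halving LR 4 times: 1 / 2^4
`step_size` takes the values: 1.0 → 0.5 → 0.25 → 0.125 → 0.0625

Answer: 0.0625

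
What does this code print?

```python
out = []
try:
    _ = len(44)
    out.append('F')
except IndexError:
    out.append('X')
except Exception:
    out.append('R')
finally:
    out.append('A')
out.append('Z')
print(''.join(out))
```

Execution trace: 'R' (except Exception) → 'A' (finally) → 'Z' (after the try/except). Output: RAZ

Answer: RAZ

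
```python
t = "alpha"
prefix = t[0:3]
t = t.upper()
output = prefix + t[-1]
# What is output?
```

Trace:
`t = "alpha"` → t = 'alpha'
`prefix = t[0:3]` → prefix = 'alp'
`t = t.upper()` → t = 'ALPHA'
`output = prefix + t[-1]` → output = 'alpA'
So output = 'alpA'

Answer: 'alpA'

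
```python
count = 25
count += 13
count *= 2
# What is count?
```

Trace:
`count = 25` → count = 25
`count += 13` → count = 38
`count *= 2` → count = 76
So count = 76

Answer: 76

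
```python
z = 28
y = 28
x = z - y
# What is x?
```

Trace:
`z = 28` → z = 28
`y = 28` → y = 28
`x = z - y` → x = 0
So x = 0

Answer: 0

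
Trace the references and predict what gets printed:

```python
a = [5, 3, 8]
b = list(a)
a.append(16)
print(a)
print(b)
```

Key concept: list() constructor creates copy.
Step by step:
`a = [5, 3, 8]` → a = [5, 3, 8]
`b = list(a)` → b = [5, 3, 8]
`a.append(16)` → a = [5, 3, 8, 16]
`print(a)` → prints [5, 3, 8, 16]
`print(b)` → prints [5, 3, 8]

Answer:
[5, 3, 8, 16]
[5, 3, 8]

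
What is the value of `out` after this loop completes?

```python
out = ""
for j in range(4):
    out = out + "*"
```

Repeat '*' 4 times
`out` takes the values: "" → "*" → "**" → "***" → "****"

Answer: "****"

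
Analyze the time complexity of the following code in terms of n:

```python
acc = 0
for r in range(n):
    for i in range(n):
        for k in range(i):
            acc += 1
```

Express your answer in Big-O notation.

Each loop level contributes: n × n × n. Multiplying the contributions gives O(n^3).

Answer: O(n^3)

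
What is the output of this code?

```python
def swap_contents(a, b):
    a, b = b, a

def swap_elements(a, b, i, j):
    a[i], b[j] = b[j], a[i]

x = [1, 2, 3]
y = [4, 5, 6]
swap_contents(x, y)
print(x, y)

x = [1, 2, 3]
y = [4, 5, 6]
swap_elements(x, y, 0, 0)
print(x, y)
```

Key concept: parameter rebinding vs mutation.
Step by step:
`x = [1, 2, 3]` → x = [1, 2, 3]
`y = [4, 5, 6]` → y = [4, 5, 6]
`swap_contents(x, y)` → no visible change to tracked variables
`print(x, y)` → prints [1, 2, 3] [4, 5, 6]
`x = [1, 2, 3]` → x = [1, 2, 3]
`y = [4, 5, 6]` → y = [4, 5, 6]
`swap_elements(x, y, 0, 0)` → x = [4, 2, 3]; y = [1, 5, 6]
`print(x, y)` → prints [4, 2, 3] [1, 5, 6]

Answer:
[1, 2, 3] [4, 5, 6]
[4, 2, 3] [1, 5, 6]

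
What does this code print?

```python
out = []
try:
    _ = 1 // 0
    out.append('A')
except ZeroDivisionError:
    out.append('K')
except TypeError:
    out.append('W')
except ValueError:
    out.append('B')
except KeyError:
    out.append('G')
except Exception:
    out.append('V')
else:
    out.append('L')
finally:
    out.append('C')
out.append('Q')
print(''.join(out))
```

Execution trace: 'K' (except ZeroDivisionError) → 'C' (finally) → 'Q' (after the try/except). Output: KCQ

Answer: KCQ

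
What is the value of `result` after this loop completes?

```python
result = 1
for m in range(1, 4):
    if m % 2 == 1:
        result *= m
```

Product of odd numbers 1 to 3
`result` takes the values: 1 → 3

Answer: 3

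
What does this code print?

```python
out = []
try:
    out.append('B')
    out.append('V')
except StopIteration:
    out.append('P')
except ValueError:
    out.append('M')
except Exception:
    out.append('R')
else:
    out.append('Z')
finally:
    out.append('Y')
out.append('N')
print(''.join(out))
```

Execution trace: 'B' (try body) → 'V' (try body, no exception) → 'Z' (else) → 'Y' (finally) → 'N' (after the try/except). Output: BVZYN

Answer: BVZYN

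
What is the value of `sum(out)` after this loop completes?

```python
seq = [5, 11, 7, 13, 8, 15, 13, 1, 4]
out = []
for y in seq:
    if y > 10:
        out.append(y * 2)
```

Sum of doubled values > 10
`out` takes the values: [] → [22] → [22, 26] → [22, 26, 30] → [22, 26, 30, 26]
So `sum(out)` = 104

Answer: 104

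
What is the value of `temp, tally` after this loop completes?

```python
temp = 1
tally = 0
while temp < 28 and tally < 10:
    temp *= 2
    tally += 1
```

Double until >= 28 or 10 iterations
`temp, tally` takes the values: (1, 0) → (2, 0) → (2, 1) → (4, 1) → (4, 2) → (8, 2) → (8, 3) → (16, 3) → (16, 4) → (32, 4) → (32, 5)

Answer: 32, 5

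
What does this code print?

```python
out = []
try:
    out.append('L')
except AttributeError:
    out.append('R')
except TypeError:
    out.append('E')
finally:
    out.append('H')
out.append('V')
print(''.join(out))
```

Execution trace: 'L' (try body, no exception) → 'H' (finally) → 'V' (after the try/except). Output: LHV

Answer: LHV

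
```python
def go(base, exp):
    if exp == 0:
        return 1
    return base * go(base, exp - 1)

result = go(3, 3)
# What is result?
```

go(3, 3) = 3 * 3 * 3 = 27

Answer: 27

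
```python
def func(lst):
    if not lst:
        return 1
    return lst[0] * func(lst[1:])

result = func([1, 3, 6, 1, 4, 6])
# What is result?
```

Product over [1, 3, 6, 1, 4, 6] = 1 * 3 * 6 * 1 * 4 * 6 = 432

Answer: 432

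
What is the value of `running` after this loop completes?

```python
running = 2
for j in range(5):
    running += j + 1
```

Start at 2, add 1 to 5 = 17
`running` takes the values: 2 → 3 → 5 → 8 → 12 → 17

Answer: 17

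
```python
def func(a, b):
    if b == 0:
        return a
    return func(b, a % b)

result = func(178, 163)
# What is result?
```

func(178, 163) -> func(163, 15) -> func(15, 13) -> func(13, 2) -> func(2, 1) -> func(1, 0) -> 1

Answer: 1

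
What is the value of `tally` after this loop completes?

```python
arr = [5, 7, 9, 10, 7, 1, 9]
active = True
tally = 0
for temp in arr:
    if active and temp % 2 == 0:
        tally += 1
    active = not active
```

Count even values at even positions
`tally` takes the values: 0

Answer: 0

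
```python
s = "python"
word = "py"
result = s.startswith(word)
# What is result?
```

Trace:
`s = "python"` → s = 'python'
`word = "py"` → word = 'py'
`result = s.startswith(word)` → result = True
So result = True

Answer: True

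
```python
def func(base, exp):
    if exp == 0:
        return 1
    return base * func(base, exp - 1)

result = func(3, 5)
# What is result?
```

func(3, 5) = 3 * 3 * 3 * 3 * 3 = 243

Answer: 243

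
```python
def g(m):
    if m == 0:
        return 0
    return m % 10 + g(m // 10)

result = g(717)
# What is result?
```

Sum of digits of 717: 7 + 1 + 7 = 15

Answer: 15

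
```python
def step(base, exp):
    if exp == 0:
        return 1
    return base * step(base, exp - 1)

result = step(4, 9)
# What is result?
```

step(4, 9) = 4 * 4 * 4 * 4 * 4 * 4 * 4 * 4 * 4 = 262144

Answer: 262144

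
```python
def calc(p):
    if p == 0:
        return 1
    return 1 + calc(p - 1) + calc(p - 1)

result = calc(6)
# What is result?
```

calc(p) = 1 + 2·calc(p-1), calc(0)=1. Closed form: (1+1)·2^6 - 1 = 127.

Answer: 127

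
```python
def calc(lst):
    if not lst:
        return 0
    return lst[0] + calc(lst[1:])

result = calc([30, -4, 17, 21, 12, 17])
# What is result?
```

30 + (-4) + 17 + 21 + 12 + 17 + 0 = 93

Answer: 93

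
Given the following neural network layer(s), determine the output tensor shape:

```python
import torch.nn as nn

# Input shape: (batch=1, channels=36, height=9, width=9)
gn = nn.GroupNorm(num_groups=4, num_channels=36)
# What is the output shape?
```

Input: (1, 36, 9, 9) -> Output: (1, 36, 9, 9)

Answer: (1, 36, 9, 9)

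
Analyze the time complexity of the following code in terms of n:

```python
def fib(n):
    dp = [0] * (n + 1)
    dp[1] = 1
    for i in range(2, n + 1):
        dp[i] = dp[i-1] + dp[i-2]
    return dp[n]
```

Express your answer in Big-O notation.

This is Dynamic programming Fibonacci. Time complexity: O(n).

Answer: O(n)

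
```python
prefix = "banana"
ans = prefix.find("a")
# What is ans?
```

Trace:
`prefix = "banana"` → prefix = 'banana'
`ans = prefix.find("a")` → ans = 1
So ans = 1

Answer: 1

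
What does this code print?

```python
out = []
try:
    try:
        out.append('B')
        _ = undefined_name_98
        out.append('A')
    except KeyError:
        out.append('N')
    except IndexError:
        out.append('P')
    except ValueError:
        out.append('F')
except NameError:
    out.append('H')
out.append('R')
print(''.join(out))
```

Execution trace: 'B' (try body) → 'H' (outer except NameError) → 'R' (after the try/except). Output: BHR

Answer: BHR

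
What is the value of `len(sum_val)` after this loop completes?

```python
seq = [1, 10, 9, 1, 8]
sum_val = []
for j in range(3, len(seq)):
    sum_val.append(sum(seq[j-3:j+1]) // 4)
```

Number of 4-element averages
`sum_val` takes the values: [] → [5] → [5, 7]
So `len(sum_val)` = 2

Answer: 2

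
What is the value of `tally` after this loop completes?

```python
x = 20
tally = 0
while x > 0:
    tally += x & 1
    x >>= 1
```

Count set bits in 20 (binary: 0b10100)
`tally` takes the values: 0 → 1 → 2

Answer: 2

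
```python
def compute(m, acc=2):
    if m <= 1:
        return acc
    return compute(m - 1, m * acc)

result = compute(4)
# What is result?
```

Accumulator trace (n, acc): (4, 2) -> (3, 8) -> (2, 24) -> (1, 48) -> return 48

Answer: 48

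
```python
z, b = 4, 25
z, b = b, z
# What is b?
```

Trace:
`z, b = 4, 25` → z = 4; b = 25
`z, b = b, z` → z = 25; b = 4
So b = 4

Answer: 4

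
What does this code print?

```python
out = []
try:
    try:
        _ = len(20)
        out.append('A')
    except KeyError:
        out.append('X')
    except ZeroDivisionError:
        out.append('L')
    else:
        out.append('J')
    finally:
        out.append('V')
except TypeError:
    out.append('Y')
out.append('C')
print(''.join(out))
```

Execution trace: 'V' (finally) → 'Y' (outer except TypeError) → 'C' (after the try/except). Output: VYC

Answer: VYC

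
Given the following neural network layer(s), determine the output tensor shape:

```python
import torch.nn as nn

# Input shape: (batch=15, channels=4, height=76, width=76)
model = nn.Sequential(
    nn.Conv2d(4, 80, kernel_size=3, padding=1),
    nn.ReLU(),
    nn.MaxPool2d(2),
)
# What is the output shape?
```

Input: (15, 4, 76, 76) -> after Conv2d: (15, 80, 76, 76) -> after ReLU: (15, 80, 76, 76) -> Output: (15, 80, 38, 38)

Answer: (15, 80, 38, 38)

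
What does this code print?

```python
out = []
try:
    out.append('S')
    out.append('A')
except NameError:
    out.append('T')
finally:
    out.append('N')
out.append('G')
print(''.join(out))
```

Execution trace: 'S' (try body) → 'A' (try body, no exception) → 'N' (finally) → 'G' (after the try/except). Output: SANG

Answer: SANG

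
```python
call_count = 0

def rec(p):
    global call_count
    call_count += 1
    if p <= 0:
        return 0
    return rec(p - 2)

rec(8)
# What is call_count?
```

Linear recursion stepping by 2: 5 calls from p=8 down to ≤0.

Answer: 5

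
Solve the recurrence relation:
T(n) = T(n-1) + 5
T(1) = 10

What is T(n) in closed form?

Unrolling: T(n) = T(1) + 5·(n-1) = 10 + 5(n-1) = 5n + 5.

Answer: T(n) = 5n + 5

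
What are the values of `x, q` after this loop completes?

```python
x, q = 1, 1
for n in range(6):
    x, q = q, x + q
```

Fibonacci: after 6 iterations
`x, q` takes the values: (1, 1) → (1, 2) → (2, 3) → (3, 5) → (5, 8) → (8, 13) → (13, 21)

Answer: 13, 21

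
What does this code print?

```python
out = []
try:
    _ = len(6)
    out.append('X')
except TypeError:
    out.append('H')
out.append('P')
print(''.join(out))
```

Execution trace: 'H' (except TypeError) → 'P' (after the try/except). Output: HP

Answer: HP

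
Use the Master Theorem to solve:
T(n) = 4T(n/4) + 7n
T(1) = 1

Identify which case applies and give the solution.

a=4, b=4, f(n)=7n. log_4(4) = 1. Since c=1 = 1, Case 2 applies: T(n) = Θ(n^log_b(a) · log n) = O(n log n).

Answer: O(n log n) - Case 2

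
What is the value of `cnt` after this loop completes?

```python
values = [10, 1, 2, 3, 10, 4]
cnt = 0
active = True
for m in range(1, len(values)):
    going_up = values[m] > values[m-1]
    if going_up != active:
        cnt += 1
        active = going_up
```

Count direction changes in [10, 1, 2, 3, 10, 4]
`cnt` takes the values: 0 → 1 → 2 → 3

Answer: 3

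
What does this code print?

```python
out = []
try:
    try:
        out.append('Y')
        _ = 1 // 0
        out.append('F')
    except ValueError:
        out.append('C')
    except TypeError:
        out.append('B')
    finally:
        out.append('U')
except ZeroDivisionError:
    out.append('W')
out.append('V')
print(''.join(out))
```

Execution trace: 'Y' (try body) → 'U' (finally) → 'W' (outer except ZeroDivisionError) → 'V' (after the try/except). Output: YUWV

Answer: YUWV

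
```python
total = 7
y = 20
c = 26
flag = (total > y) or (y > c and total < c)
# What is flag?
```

Trace:
`total = 7` → total = 7
`y = 20` → y = 20
`c = 26` → c = 26
`flag = (total > y) or (y > c and total < c)` → flag = False
So flag = False

Answer: False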